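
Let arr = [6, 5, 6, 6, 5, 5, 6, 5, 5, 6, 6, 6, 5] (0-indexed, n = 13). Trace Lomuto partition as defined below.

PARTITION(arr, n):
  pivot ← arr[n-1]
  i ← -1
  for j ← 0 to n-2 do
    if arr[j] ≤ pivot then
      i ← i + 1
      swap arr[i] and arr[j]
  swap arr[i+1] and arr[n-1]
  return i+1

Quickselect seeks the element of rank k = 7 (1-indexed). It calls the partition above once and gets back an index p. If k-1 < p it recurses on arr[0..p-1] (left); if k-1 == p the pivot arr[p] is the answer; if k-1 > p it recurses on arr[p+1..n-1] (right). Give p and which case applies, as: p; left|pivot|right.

pivot = arr[12] = 5; i = -1
j=0: arr[0]=6 > 5 → no swap
j=1: arr[1]=5 ≤ 5 → i=0, swap arr[0],arr[1] → [5, 6, 6, 6, 5, 5, 6, 5, 5, 6, 6, 6, 5]
j=2: arr[2]=6 > 5 → no swap
j=3: arr[3]=6 > 5 → no swap
j=4: arr[4]=5 ≤ 5 → i=1, swap arr[1],arr[4] → [5, 5, 6, 6, 6, 5, 6, 5, 5, 6, 6, 6, 5]
j=5: arr[5]=5 ≤ 5 → i=2, swap arr[2],arr[5] → [5, 5, 5, 6, 6, 6, 6, 5, 5, 6, 6, 6, 5]
j=6: arr[6]=6 > 5 → no swap
j=7: arr[7]=5 ≤ 5 → i=3, swap arr[3],arr[7] → [5, 5, 5, 5, 6, 6, 6, 6, 5, 6, 6, 6, 5]
j=8: arr[8]=5 ≤ 5 → i=4, swap arr[4],arr[8] → [5, 5, 5, 5, 5, 6, 6, 6, 6, 6, 6, 6, 5]
j=9: arr[9]=6 > 5 → no swap
j=10: arr[10]=6 > 5 → no swap
j=11: arr[11]=6 > 5 → no swap
final swap arr[5],arr[12] → [5, 5, 5, 5, 5, 5, 6, 6, 6, 6, 6, 6, 6]; return 5
p = 5; k-1 = 6 > 5 ⇒ right

5; right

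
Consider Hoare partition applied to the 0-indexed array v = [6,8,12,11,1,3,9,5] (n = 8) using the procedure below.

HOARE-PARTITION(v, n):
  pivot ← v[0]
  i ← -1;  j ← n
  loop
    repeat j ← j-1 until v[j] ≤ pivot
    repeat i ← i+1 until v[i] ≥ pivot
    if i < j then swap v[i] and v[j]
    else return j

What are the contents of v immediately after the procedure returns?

pivot = v[0] = 6; i = -1, j = 8
j→7 (v[7]=5≤6), i→0 (v[0]=6≥6); i<j, swap → [5,8,12,11,1,3,9,6]
j→5 (v[5]=3≤6), i→1 (v[1]=8≥6); i<j, swap → [5,3,12,11,1,8,9,6]
j→4 (v[4]=1≤6), i→2 (v[2]=12≥6); i<j, swap → [5,3,1,11,12,8,9,6]
j→2, i→3; i≥j, return j=2. v = [5,3,1,11,12,8,9,6]

[5,3,1,11,12,8,9,6]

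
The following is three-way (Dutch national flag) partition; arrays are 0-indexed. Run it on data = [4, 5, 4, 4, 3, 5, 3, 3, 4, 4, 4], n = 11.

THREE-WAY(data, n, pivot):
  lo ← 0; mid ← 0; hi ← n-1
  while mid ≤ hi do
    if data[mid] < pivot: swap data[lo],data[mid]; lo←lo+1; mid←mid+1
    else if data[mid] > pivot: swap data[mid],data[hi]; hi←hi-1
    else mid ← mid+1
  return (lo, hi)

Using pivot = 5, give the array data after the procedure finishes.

[4, 4, 4, 3, 3, 3, 4, 4, 4, 5, 5]

pivot = 5; lo=0, mid=0, hi=10
data[mid]=4<5: swap data[0],data[0]; lo=1,mid=1 → [4, 5, 4, 4, 3, 5, 3, 3, 4, 4, 4]
data[mid]=5=5: mid=2
data[mid]=4<5: swap data[1],data[2]; lo=2,mid=3 → [4, 4, 5, 4, 3, 5, 3, 3, 4, 4, 4]
data[mid]=4<5: swap data[2],data[3]; lo=3,mid=4 → [4, 4, 4, 5, 3, 5, 3, 3, 4, 4, 4]
data[mid]=3<5: swap data[3],data[4]; lo=4,mid=5 → [4, 4, 4, 3, 5, 5, 3, 3, 4, 4, 4]
data[mid]=5=5: mid=6
data[mid]=3<5: swap data[4],data[6]; lo=5,mid=7 → [4, 4, 4, 3, 3, 5, 5, 3, 4, 4, 4]
data[mid]=3<5: swap data[5],data[7]; lo=6,mid=8 → [4, 4, 4, 3, 3, 3, 5, 5, 4, 4, 4]
data[mid]=4<5: swap data[6],data[8]; lo=7,mid=9 → [4, 4, 4, 3, 3, 3, 4, 5, 5, 4, 4]
data[mid]=4<5: swap data[7],data[9]; lo=8,mid=10 → [4, 4, 4, 3, 3, 3, 4, 4, 5, 5, 4]
data[mid]=4<5: swap data[8],data[10]; lo=9,mid=11 → [4, 4, 4, 3, 3, 3, 4, 4, 4, 5, 5]
end: lo=9, hi=10; data = [4, 4, 4, 3, 3, 3, 4, 4, 4, 5, 5]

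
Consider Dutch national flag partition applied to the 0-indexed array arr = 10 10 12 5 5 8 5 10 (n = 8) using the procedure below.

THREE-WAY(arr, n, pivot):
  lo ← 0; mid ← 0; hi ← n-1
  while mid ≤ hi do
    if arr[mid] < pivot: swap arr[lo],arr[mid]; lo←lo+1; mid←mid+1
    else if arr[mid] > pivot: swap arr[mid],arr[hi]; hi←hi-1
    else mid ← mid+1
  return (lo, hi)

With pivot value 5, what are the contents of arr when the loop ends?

5 5 5 12 8 10 10 10

lo=0 mid=0 hi=7
10>5: swap(0,7), hi=6 ⇒ 10 10 12 5 5 8 5 10
10>5: swap(0,6), hi=5 ⇒ 5 10 12 5 5 8 10 10
5=5: mid=1
10>5: swap(1,5), hi=4 ⇒ 5 8 12 5 5 10 10 10
8>5: swap(1,4), hi=3 ⇒ 5 5 12 5 8 10 10 10
5=5: mid=2
12>5: swap(2,3), hi=2 ⇒ 5 5 5 12 8 10 10 10
5=5: mid=3
done. lo=0 hi=2; arr=5 5 5 12 8 10 10 10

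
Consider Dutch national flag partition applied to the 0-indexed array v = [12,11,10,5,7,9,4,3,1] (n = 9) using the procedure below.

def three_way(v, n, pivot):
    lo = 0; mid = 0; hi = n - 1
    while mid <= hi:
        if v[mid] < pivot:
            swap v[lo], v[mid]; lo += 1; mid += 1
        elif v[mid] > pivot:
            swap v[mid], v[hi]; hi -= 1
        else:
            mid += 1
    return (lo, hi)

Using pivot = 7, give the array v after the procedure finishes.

lo=0 mid=0 hi=8
12>7: swap(0,8), hi=7 ⇒ [1,11,10,5,7,9,4,3,12]
1<7: swap(0,0), lo=1 mid=1 ⇒ [1,11,10,5,7,9,4,3,12]
11>7: swap(1,7), hi=6 ⇒ [1,3,10,5,7,9,4,11,12]
3<7: swap(1,1), lo=2 mid=2 ⇒ [1,3,10,5,7,9,4,11,12]
10>7: swap(2,6), hi=5 ⇒ [1,3,4,5,7,9,10,11,12]
4<7: swap(2,2), lo=3 mid=3 ⇒ [1,3,4,5,7,9,10,11,12]
5<7: swap(3,3), lo=4 mid=4 ⇒ [1,3,4,5,7,9,10,11,12]
7=7: mid=5
9>7: swap(5,5), hi=4 ⇒ [1,3,4,5,7,9,10,11,12]
done. lo=4 hi=4; v=[1,3,4,5,7,9,10,11,12]

[1,3,4,5,7,9,10,11,12]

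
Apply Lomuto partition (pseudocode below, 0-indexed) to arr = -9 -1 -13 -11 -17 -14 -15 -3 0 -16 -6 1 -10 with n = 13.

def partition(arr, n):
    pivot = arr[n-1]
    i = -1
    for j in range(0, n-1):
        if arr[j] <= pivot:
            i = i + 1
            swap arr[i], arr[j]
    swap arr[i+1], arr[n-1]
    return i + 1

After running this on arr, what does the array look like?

-13 -11 -17 -14 -15 -16 -10 -3 0 -1 -6 1 -9

pivot = arr[12] = -10; i = -1
j=0: arr[0]=-9 > -10 → no swap
j=1: arr[1]=-1 > -10 → no swap
j=2: arr[2]=-13 ≤ -10 → i=0, swap arr[0],arr[2] → -13 -1 -9 -11 -17 -14 -15 -3 0 -16 -6 1 -10
j=3: arr[3]=-11 ≤ -10 → i=1, swap arr[1],arr[3] → -13 -11 -9 -1 -17 -14 -15 -3 0 -16 -6 1 -10
j=4: arr[4]=-17 ≤ -10 → i=2, swap arr[2],arr[4] → -13 -11 -17 -1 -9 -14 -15 -3 0 -16 -6 1 -10
j=5: arr[5]=-14 ≤ -10 → i=3, swap arr[3],arr[5] → -13 -11 -17 -14 -9 -1 -15 -3 0 -16 -6 1 -10
j=6: arr[6]=-15 ≤ -10 → i=4, swap arr[4],arr[6] → -13 -11 -17 -14 -15 -1 -9 -3 0 -16 -6 1 -10
j=7: arr[7]=-3 > -10 → no swap
j=8: arr[8]=0 > -10 → no swap
j=9: arr[9]=-16 ≤ -10 → i=5, swap arr[5],arr[9] → -13 -11 -17 -14 -15 -16 -9 -3 0 -1 -6 1 -10
j=10: arr[10]=-6 > -10 → no swap
j=11: arr[11]=1 > -10 → no swap
final swap arr[6],arr[12] → -13 -11 -17 -14 -15 -16 -10 -3 0 -1 -6 1 -9; return 6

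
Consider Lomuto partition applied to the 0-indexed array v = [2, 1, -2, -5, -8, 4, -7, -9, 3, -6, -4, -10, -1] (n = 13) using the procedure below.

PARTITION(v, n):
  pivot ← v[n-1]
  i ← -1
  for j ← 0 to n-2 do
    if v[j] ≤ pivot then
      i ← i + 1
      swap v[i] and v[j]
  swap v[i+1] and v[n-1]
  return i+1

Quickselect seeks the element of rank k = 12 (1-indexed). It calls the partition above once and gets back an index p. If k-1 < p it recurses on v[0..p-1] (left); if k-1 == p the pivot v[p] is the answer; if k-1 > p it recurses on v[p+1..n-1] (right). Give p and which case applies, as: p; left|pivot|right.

pivot = v[12] = -1; i = -1
j=0: v[0]=2 > -1 → no swap
j=1: v[1]=1 > -1 → no swap
j=2: v[2]=-2 ≤ -1 → i=0, swap v[0],v[2] → [-2, 1, 2, -5, -8, 4, -7, -9, 3, -6, -4, -10, -1]
j=3: v[3]=-5 ≤ -1 → i=1, swap v[1],v[3] → [-2, -5, 2, 1, -8, 4, -7, -9, 3, -6, -4, -10, -1]
j=4: v[4]=-8 ≤ -1 → i=2, swap v[2],v[4] → [-2, -5, -8, 1, 2, 4, -7, -9, 3, -6, -4, -10, -1]
j=5: v[5]=4 > -1 → no swap
j=6: v[6]=-7 ≤ -1 → i=3, swap v[3],v[6] → [-2, -5, -8, -7, 2, 4, 1, -9, 3, -6, -4, -10, -1]
j=7: v[7]=-9 ≤ -1 → i=4, swap v[4],v[7] → [-2, -5, -8, -7, -9, 4, 1, 2, 3, -6, -4, -10, -1]
j=8: v[8]=3 > -1 → no swap
j=9: v[9]=-6 ≤ -1 → i=5, swap v[5],v[9] → [-2, -5, -8, -7, -9, -6, 1, 2, 3, 4, -4, -10, -1]
j=10: v[10]=-4 ≤ -1 → i=6, swap v[6],v[10] → [-2, -5, -8, -7, -9, -6, -4, 2, 3, 4, 1, -10, -1]
j=11: v[11]=-10 ≤ -1 → i=7, swap v[7],v[11] → [-2, -5, -8, -7, -9, -6, -4, -10, 3, 4, 1, 2, -1]
final swap v[8],v[12] → [-2, -5, -8, -7, -9, -6, -4, -10, -1, 4, 1, 2, 3]; return 8
p = 8; k-1 = 11 > 8 ⇒ right

8; right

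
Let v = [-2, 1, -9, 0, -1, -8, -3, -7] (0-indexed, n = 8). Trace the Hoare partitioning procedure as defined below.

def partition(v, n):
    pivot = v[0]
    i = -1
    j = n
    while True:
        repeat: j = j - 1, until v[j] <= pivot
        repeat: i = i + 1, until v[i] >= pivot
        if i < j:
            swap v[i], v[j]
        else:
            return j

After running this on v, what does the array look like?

pivot=-2
j stops at 7 (-7), i stops at 0 (-2); swap ⇒ [-7, 1, -9, 0, -1, -8, -3, -2]
j stops at 6 (-3), i stops at 1 (1); swap ⇒ [-7, -3, -9, 0, -1, -8, 1, -2]
j stops at 5 (-8), i stops at 3 (0); swap ⇒ [-7, -3, -9, -8, -1, 0, 1, -2]
j stops at 3, i stops at 4; i≥j ⇒ return 3. v=[-7, -3, -9, -8, -1, 0, 1, -2]

[-7, -3, -9, -8, -1, 0, 1, -2]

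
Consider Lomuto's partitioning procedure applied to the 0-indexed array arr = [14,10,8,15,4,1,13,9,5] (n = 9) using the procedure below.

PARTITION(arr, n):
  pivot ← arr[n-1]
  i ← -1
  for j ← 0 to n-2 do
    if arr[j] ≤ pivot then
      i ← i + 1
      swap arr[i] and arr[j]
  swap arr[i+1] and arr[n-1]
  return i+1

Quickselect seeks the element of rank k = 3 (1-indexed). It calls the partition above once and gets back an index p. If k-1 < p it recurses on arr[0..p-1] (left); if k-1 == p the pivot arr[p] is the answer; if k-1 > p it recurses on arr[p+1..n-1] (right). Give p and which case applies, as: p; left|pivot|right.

pivot = arr[8] = 5; i = -1
j=0: arr[0]=14 > 5 → no swap
j=1: arr[1]=10 > 5 → no swap
j=2: arr[2]=8 > 5 → no swap
j=3: arr[3]=15 > 5 → no swap
j=4: arr[4]=4 ≤ 5 → i=0, swap arr[0],arr[4] → [4,10,8,15,14,1,13,9,5]
j=5: arr[5]=1 ≤ 5 → i=1, swap arr[1],arr[5] → [4,1,8,15,14,10,13,9,5]
j=6: arr[6]=13 > 5 → no swap
j=7: arr[7]=9 > 5 → no swap
final swap arr[2],arr[8] → [4,1,5,15,14,10,13,9,8]; return 2
p = 2; k-1 = 2 == 2 ⇒ pivot

2; pivot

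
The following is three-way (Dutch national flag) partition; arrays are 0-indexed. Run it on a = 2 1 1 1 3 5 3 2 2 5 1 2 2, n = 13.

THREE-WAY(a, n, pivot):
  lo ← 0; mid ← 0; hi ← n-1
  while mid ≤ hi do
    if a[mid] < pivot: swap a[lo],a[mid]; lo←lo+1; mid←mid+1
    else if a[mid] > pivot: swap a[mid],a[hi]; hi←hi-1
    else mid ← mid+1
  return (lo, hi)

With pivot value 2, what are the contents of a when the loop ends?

lo=0 mid=0 hi=12
2=2: mid=1
1<2: swap(0,1), lo=1 mid=2 ⇒ 1 2 1 1 3 5 3 2 2 5 1 2 2
1<2: swap(1,2), lo=2 mid=3 ⇒ 1 1 2 1 3 5 3 2 2 5 1 2 2
1<2: swap(2,3), lo=3 mid=4 ⇒ 1 1 1 2 3 5 3 2 2 5 1 2 2
3>2: swap(4,12), hi=11 ⇒ 1 1 1 2 2 5 3 2 2 5 1 2 3
2=2: mid=5
5>2: swap(5,11), hi=10 ⇒ 1 1 1 2 2 2 3 2 2 5 1 5 3
2=2: mid=6
3>2: swap(6,10), hi=9 ⇒ 1 1 1 2 2 2 1 2 2 5 3 5 3
1<2: swap(3,6), lo=4 mid=7 ⇒ 1 1 1 1 2 2 2 2 2 5 3 5 3
2=2: mid=8
2=2: mid=9
5>2: swap(9,9), hi=8 ⇒ 1 1 1 1 2 2 2 2 2 5 3 5 3
done. lo=4 hi=8; a=1 1 1 1 2 2 2 2 2 5 3 5 3

1 1 1 1 2 2 2 2 2 5 3 5 3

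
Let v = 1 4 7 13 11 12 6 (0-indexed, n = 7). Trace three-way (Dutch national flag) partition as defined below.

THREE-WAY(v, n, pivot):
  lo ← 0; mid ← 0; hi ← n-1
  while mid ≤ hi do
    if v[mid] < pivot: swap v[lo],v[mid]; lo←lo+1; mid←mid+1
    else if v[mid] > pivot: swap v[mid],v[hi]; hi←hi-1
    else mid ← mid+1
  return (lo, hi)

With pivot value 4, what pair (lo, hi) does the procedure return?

pivot = 4; lo=0, mid=0, hi=6
v[mid]=1<4: swap v[0],v[0]; lo=1,mid=1 → 1 4 7 13 11 12 6
v[mid]=4=4: mid=2
v[mid]=7>4: swap v[2],v[6]; hi=5 → 1 4 6 13 11 12 7
v[mid]=6>4: swap v[2],v[5]; hi=4 → 1 4 12 13 11 6 7
v[mid]=12>4: swap v[2],v[4]; hi=3 → 1 4 11 13 12 6 7
v[mid]=11>4: swap v[2],v[3]; hi=2 → 1 4 13 11 12 6 7
v[mid]=13>4: swap v[2],v[2]; hi=1 → 1 4 13 11 12 6 7
end: lo=1, hi=1; v = 1 4 13 11 12 6 7

(1, 1)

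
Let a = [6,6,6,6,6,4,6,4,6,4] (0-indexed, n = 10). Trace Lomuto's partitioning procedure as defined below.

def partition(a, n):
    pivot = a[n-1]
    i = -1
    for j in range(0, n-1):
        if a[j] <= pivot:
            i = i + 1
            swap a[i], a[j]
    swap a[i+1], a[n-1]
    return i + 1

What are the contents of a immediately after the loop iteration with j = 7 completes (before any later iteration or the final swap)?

[4,4,6,6,6,6,6,6,6,4]

pivot=4, i=-1
j=0: 6>4, skip
j=1: 6>4, skip
j=2: 6>4, skip
j=3: 6>4, skip
j=4: 6>4, skip
j=5: 4≤4, i=0, swap(0,5) ⇒ [4,6,6,6,6,6,6,4,6,4]
j=6: 6>4, skip
j=7: 4≤4, i=1, swap(1,7) ⇒ [4,4,6,6,6,6,6,6,6,4]
(after j=7) a = [4,4,6,6,6,6,6,6,6,4]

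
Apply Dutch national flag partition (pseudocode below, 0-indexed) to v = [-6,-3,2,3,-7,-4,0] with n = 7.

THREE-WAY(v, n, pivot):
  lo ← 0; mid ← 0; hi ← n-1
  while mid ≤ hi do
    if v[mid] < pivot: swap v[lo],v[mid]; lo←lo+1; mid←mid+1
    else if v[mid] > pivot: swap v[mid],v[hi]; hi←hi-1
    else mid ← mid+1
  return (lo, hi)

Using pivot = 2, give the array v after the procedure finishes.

pivot = 2; lo=0, mid=0, hi=6
v[mid]=-6<2: swap v[0],v[0]; lo=1,mid=1 → [-6,-3,2,3,-7,-4,0]
v[mid]=-3<2: swap v[1],v[1]; lo=2,mid=2 → [-6,-3,2,3,-7,-4,0]
v[mid]=2=2: mid=3
v[mid]=3>2: swap v[3],v[6]; hi=5 → [-6,-3,2,0,-7,-4,3]
v[mid]=0<2: swap v[2],v[3]; lo=3,mid=4 → [-6,-3,0,2,-7,-4,3]
v[mid]=-7<2: swap v[3],v[4]; lo=4,mid=5 → [-6,-3,0,-7,2,-4,3]
v[mid]=-4<2: swap v[4],v[5]; lo=5,mid=6 → [-6,-3,0,-7,-4,2,3]
end: lo=5, hi=5; v = [-6,-3,0,-7,-4,2,3]

[-6,-3,0,-7,-4,2,3]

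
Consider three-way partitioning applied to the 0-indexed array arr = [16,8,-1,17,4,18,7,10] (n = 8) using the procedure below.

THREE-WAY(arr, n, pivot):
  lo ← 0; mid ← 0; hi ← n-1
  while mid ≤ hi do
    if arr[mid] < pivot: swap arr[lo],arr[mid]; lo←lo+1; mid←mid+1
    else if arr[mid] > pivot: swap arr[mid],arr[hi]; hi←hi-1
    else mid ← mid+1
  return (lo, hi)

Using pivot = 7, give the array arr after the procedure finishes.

[4,-1,7,17,18,8,10,16]

lo=0 mid=0 hi=7
16>7: swap(0,7), hi=6 ⇒ [10,8,-1,17,4,18,7,16]
10>7: swap(0,6), hi=5 ⇒ [7,8,-1,17,4,18,10,16]
7=7: mid=1
8>7: swap(1,5), hi=4 ⇒ [7,18,-1,17,4,8,10,16]
18>7: swap(1,4), hi=3 ⇒ [7,4,-1,17,18,8,10,16]
4<7: swap(0,1), lo=1 mid=2 ⇒ [4,7,-1,17,18,8,10,16]
-1<7: swap(1,2), lo=2 mid=3 ⇒ [4,-1,7,17,18,8,10,16]
17>7: swap(3,3), hi=2 ⇒ [4,-1,7,17,18,8,10,16]
done. lo=2 hi=2; arr=[4,-1,7,17,18,8,10,16]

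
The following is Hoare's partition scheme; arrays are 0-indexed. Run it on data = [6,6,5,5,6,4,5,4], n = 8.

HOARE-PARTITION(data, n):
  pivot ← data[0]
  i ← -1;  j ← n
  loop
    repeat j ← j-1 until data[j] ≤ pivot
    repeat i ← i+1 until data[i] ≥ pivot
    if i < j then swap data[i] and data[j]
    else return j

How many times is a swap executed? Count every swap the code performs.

3

pivot = data[0] = 6; i = -1, j = 8
j→7 (data[7]=4≤6), i→0 (data[0]=6≥6); i<j, swap → [4,6,5,5,6,4,5,6]
j→6 (data[6]=5≤6), i→1 (data[1]=6≥6); i<j, swap → [4,5,5,5,6,4,6,6]
j→5 (data[5]=4≤6), i→4 (data[4]=6≥6); i<j, swap → [4,5,5,5,4,6,6,6]
j→4, i→5; i≥j, return j=4. data = [4,5,5,5,4,6,6,6]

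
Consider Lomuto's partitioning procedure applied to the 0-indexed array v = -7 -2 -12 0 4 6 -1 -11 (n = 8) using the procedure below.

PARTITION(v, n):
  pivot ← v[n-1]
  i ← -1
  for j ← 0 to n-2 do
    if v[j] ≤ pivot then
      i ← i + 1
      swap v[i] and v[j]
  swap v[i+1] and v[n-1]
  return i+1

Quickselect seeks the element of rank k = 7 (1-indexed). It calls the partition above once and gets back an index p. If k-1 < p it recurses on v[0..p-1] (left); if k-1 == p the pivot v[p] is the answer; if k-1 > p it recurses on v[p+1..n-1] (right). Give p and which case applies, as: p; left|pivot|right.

1; right

pivot=-11, i=-1
j=0: -7>-11, skip
j=1: -2>-11, skip
j=2: -12≤-11, i=0, swap(0,2) ⇒ -12 -2 -7 0 4 6 -1 -11
j=3: 0>-11, skip
j=4: 4>-11, skip
j=5: 6>-11, skip
j=6: -1>-11, skip
swap(1,7) ⇒ -12 -11 -7 0 4 6 -1 -2; return 1
p = 1; k-1 = 6 > 1 ⇒ right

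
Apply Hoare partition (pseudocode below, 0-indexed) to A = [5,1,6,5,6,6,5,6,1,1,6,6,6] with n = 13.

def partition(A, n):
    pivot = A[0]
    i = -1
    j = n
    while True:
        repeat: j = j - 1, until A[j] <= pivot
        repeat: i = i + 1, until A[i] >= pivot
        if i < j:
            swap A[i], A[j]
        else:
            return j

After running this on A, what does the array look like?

[1,1,1,5,6,6,5,6,6,5,6,6,6]

pivot = A[0] = 5; i = -1, j = 13
j→9 (A[9]=1≤5), i→0 (A[0]=5≥5); i<j, swap → [1,1,6,5,6,6,5,6,1,5,6,6,6]
j→8 (A[8]=1≤5), i→2 (A[2]=6≥5); i<j, swap → [1,1,1,5,6,6,5,6,6,5,6,6,6]
j→6 (A[6]=5≤5), i→3 (A[3]=5≥5); i<j, swap → [1,1,1,5,6,6,5,6,6,5,6,6,6]
j→3, i→4; i≥j, return j=3. A = [1,1,1,5,6,6,5,6,6,5,6,6,6]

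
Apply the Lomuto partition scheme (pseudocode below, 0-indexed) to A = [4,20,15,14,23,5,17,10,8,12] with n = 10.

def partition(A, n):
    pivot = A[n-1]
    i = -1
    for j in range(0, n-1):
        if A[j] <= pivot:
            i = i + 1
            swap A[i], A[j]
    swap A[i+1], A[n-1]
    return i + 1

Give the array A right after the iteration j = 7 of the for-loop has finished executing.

[4,5,10,14,23,20,17,15,8,12]

pivot=12, i=-1
j=0: 4≤12, i=0, swap(0,0) ⇒ [4,20,15,14,23,5,17,10,8,12]
j=1: 20>12, skip
j=2: 15>12, skip
j=3: 14>12, skip
j=4: 23>12, skip
j=5: 5≤12, i=1, swap(1,5) ⇒ [4,5,15,14,23,20,17,10,8,12]
j=6: 17>12, skip
j=7: 10≤12, i=2, swap(2,7) ⇒ [4,5,10,14,23,20,17,15,8,12]
(after j=7) A = [4,5,10,14,23,20,17,15,8,12]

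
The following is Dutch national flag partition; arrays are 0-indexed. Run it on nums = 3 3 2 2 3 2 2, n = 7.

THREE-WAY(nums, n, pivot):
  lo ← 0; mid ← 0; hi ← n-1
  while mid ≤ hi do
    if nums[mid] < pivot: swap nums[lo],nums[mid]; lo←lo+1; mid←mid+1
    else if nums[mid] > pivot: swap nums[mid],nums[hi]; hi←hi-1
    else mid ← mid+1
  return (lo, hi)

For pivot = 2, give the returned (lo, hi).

(0, 3)

pivot = 2; lo=0, mid=0, hi=6
nums[mid]=3>2: swap nums[0],nums[6]; hi=5 → 2 3 2 2 3 2 3
nums[mid]=2=2: mid=1
nums[mid]=3>2: swap nums[1],nums[5]; hi=4 → 2 2 2 2 3 3 3
nums[mid]=2=2: mid=2
nums[mid]=2=2: mid=3
nums[mid]=2=2: mid=4
nums[mid]=3>2: swap nums[4],nums[4]; hi=3 → 2 2 2 2 3 3 3
end: lo=0, hi=3; nums = 2 2 2 2 3 3 3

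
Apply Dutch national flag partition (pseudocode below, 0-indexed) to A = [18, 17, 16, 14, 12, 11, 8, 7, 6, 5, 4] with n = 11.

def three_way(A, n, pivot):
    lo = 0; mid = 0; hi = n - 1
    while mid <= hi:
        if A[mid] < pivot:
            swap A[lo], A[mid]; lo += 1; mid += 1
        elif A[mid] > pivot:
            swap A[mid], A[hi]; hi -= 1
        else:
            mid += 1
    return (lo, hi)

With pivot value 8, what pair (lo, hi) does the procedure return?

pivot = 8; lo=0, mid=0, hi=10
A[mid]=18>8: swap A[0],A[10]; hi=9 → [4, 17, 16, 14, 12, 11, 8, 7, 6, 5, 18]
A[mid]=4<8: swap A[0],A[0]; lo=1,mid=1 → [4, 17, 16, 14, 12, 11, 8, 7, 6, 5, 18]
A[mid]=17>8: swap A[1],A[9]; hi=8 → [4, 5, 16, 14, 12, 11, 8, 7, 6, 17, 18]
A[mid]=5<8: swap A[1],A[1]; lo=2,mid=2 → [4, 5, 16, 14, 12, 11, 8, 7, 6, 17, 18]
A[mid]=16>8: swap A[2],A[8]; hi=7 → [4, 5, 6, 14, 12, 11, 8, 7, 16, 17, 18]
A[mid]=6<8: swap A[2],A[2]; lo=3,mid=3 → [4, 5, 6, 14, 12, 11, 8, 7, 16, 17, 18]
A[mid]=14>8: swap A[3],A[7]; hi=6 → [4, 5, 6, 7, 12, 11, 8, 14, 16, 17, 18]
A[mid]=7<8: swap A[3],A[3]; lo=4,mid=4 → [4, 5, 6, 7, 12, 11, 8, 14, 16, 17, 18]
A[mid]=12>8: swap A[4],A[6]; hi=5 → [4, 5, 6, 7, 8, 11, 12, 14, 16, 17, 18]
A[mid]=8=8: mid=5
A[mid]=11>8: swap A[5],A[5]; hi=4 → [4, 5, 6, 7, 8, 11, 12, 14, 16, 17, 18]
end: lo=4, hi=4; A = [4, 5, 6, 7, 8, 11, 12, 14, 16, 17, 18]

(4, 4)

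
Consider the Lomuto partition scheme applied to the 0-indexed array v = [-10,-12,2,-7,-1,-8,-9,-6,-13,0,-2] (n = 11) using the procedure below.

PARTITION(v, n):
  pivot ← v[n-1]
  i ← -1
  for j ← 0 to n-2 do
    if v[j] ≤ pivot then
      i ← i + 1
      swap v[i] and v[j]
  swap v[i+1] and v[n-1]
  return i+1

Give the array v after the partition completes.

[-10,-12,-7,-8,-9,-6,-13,-2,-1,0,2]

pivot = v[10] = -2; i = -1
j=0: v[0]=-10 ≤ -2 → i=0, swap v[0],v[0] (no change) → [-10,-12,2,-7,-1,-8,-9,-6,-13,0,-2]
j=1: v[1]=-12 ≤ -2 → i=1, swap v[1],v[1] (no change) → [-10,-12,2,-7,-1,-8,-9,-6,-13,0,-2]
j=2: v[2]=2 > -2 → no swap
j=3: v[3]=-7 ≤ -2 → i=2, swap v[2],v[3] → [-10,-12,-7,2,-1,-8,-9,-6,-13,0,-2]
j=4: v[4]=-1 > -2 → no swap
j=5: v[5]=-8 ≤ -2 → i=3, swap v[3],v[5] → [-10,-12,-7,-8,-1,2,-9,-6,-13,0,-2]
j=6: v[6]=-9 ≤ -2 → i=4, swap v[4],v[6] → [-10,-12,-7,-8,-9,2,-1,-6,-13,0,-2]
j=7: v[7]=-6 ≤ -2 → i=5, swap v[5],v[7] → [-10,-12,-7,-8,-9,-6,-1,2,-13,0,-2]
j=8: v[8]=-13 ≤ -2 → i=6, swap v[6],v[8] → [-10,-12,-7,-8,-9,-6,-13,2,-1,0,-2]
j=9: v[9]=0 > -2 → no swap
final swap v[7],v[10] → [-10,-12,-7,-8,-9,-6,-13,-2,-1,0,2]; return 7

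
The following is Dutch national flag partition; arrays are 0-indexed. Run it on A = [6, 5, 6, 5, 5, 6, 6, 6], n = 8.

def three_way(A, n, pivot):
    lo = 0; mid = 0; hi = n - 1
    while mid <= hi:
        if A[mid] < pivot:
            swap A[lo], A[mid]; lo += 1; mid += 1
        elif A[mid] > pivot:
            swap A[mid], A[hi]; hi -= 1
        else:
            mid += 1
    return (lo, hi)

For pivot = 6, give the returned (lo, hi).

(3, 7)

lo=0 mid=0 hi=7
6=6: mid=1
5<6: swap(0,1), lo=1 mid=2 ⇒ [5, 6, 6, 5, 5, 6, 6, 6]
6=6: mid=3
5<6: swap(1,3), lo=2 mid=4 ⇒ [5, 5, 6, 6, 5, 6, 6, 6]
5<6: swap(2,4), lo=3 mid=5 ⇒ [5, 5, 5, 6, 6, 6, 6, 6]
6=6: mid=6
6=6: mid=7
6=6: mid=8
done. lo=3 hi=7; A=[5, 5, 5, 6, 6, 6, 6, 6]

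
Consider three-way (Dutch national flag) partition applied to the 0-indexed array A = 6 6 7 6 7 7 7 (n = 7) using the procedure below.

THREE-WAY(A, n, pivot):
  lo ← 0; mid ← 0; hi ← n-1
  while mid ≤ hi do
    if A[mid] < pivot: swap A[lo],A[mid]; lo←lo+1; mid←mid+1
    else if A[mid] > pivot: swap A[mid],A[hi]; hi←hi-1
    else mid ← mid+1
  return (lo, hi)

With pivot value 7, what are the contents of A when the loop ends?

6 6 6 7 7 7 7

pivot = 7; lo=0, mid=0, hi=6
A[mid]=6<7: swap A[0],A[0]; lo=1,mid=1 → 6 6 7 6 7 7 7
A[mid]=6<7: swap A[1],A[1]; lo=2,mid=2 → 6 6 7 6 7 7 7
A[mid]=7=7: mid=3
A[mid]=6<7: swap A[2],A[3]; lo=3,mid=4 → 6 6 6 7 7 7 7
A[mid]=7=7: mid=5
A[mid]=7=7: mid=6
A[mid]=7=7: mid=7
end: lo=3, hi=6; A = 6 6 6 7 7 7 7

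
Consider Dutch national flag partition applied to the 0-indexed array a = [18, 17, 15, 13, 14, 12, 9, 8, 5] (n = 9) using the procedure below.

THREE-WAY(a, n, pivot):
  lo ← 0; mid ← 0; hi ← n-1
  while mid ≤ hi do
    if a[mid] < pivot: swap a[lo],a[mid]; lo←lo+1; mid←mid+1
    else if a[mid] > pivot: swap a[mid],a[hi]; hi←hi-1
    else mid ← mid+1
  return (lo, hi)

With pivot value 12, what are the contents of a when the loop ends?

[5, 8, 9, 12, 14, 13, 15, 17, 18]

lo=0 mid=0 hi=8
18>12: swap(0,8), hi=7 ⇒ [5, 17, 15, 13, 14, 12, 9, 8, 18]
5<12: swap(0,0), lo=1 mid=1 ⇒ [5, 17, 15, 13, 14, 12, 9, 8, 18]
17>12: swap(1,7), hi=6 ⇒ [5, 8, 15, 13, 14, 12, 9, 17, 18]
8<12: swap(1,1), lo=2 mid=2 ⇒ [5, 8, 15, 13, 14, 12, 9, 17, 18]
15>12: swap(2,6), hi=5 ⇒ [5, 8, 9, 13, 14, 12, 15, 17, 18]
9<12: swap(2,2), lo=3 mid=3 ⇒ [5, 8, 9, 13, 14, 12, 15, 17, 18]
13>12: swap(3,5), hi=4 ⇒ [5, 8, 9, 12, 14, 13, 15, 17, 18]
12=12: mid=4
14>12: swap(4,4), hi=3 ⇒ [5, 8, 9, 12, 14, 13, 15, 17, 18]
done. lo=3 hi=3; a=[5, 8, 9, 12, 14, 13, 15, 17, 18]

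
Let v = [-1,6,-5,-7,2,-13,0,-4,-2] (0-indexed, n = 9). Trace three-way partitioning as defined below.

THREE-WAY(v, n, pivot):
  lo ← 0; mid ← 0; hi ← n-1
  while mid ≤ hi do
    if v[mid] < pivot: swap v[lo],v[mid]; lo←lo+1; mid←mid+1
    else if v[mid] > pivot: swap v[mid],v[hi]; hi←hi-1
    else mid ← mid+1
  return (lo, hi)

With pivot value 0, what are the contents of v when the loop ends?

[-1,-2,-5,-7,-4,-13,0,2,6]

pivot = 0; lo=0, mid=0, hi=8
v[mid]=-1<0: swap v[0],v[0]; lo=1,mid=1 → [-1,6,-5,-7,2,-13,0,-4,-2]
v[mid]=6>0: swap v[1],v[8]; hi=7 → [-1,-2,-5,-7,2,-13,0,-4,6]
v[mid]=-2<0: swap v[1],v[1]; lo=2,mid=2 → [-1,-2,-5,-7,2,-13,0,-4,6]
v[mid]=-5<0: swap v[2],v[2]; lo=3,mid=3 → [-1,-2,-5,-7,2,-13,0,-4,6]
v[mid]=-7<0: swap v[3],v[3]; lo=4,mid=4 → [-1,-2,-5,-7,2,-13,0,-4,6]
v[mid]=2>0: swap v[4],v[7]; hi=6 → [-1,-2,-5,-7,-4,-13,0,2,6]
v[mid]=-4<0: swap v[4],v[4]; lo=5,mid=5 → [-1,-2,-5,-7,-4,-13,0,2,6]
v[mid]=-13<0: swap v[5],v[5]; lo=6,mid=6 → [-1,-2,-5,-7,-4,-13,0,2,6]
v[mid]=0=0: mid=7
end: lo=6, hi=6; v = [-1,-2,-5,-7,-4,-13,0,2,6]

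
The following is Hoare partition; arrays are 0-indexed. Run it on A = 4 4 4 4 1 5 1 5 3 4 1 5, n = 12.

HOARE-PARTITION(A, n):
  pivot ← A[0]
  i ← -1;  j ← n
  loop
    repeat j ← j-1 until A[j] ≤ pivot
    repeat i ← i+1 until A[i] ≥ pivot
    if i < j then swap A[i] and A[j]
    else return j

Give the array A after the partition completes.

1 4 3 1 1 5 4 5 4 4 4 5

pivot=4
j stops at 10 (1), i stops at 0 (4); swap ⇒ 1 4 4 4 1 5 1 5 3 4 4 5
j stops at 9 (4), i stops at 1 (4); swap ⇒ 1 4 4 4 1 5 1 5 3 4 4 5
j stops at 8 (3), i stops at 2 (4); swap ⇒ 1 4 3 4 1 5 1 5 4 4 4 5
j stops at 6 (1), i stops at 3 (4); swap ⇒ 1 4 3 1 1 5 4 5 4 4 4 5
j stops at 4, i stops at 5; i≥j ⇒ return 4. A=1 4 3 1 1 5 4 5 4 4 4 5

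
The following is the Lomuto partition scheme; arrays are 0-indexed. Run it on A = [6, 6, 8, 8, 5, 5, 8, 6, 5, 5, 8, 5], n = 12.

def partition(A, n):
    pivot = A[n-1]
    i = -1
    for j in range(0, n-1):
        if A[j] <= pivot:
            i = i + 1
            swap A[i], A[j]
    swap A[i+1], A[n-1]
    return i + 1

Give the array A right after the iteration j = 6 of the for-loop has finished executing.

pivot=5, i=-1
j=0: 6>5, skip
j=1: 6>5, skip
j=2: 8>5, skip
j=3: 8>5, skip
j=4: 5≤5, i=0, swap(0,4) ⇒ [5, 6, 8, 8, 6, 5, 8, 6, 5, 5, 8, 5]
j=5: 5≤5, i=1, swap(1,5) ⇒ [5, 5, 8, 8, 6, 6, 8, 6, 5, 5, 8, 5]
j=6: 8>5, skip
(after j=6) A = [5, 5, 8, 8, 6, 6, 8, 6, 5, 5, 8, 5]

[5, 5, 8, 8, 6, 6, 8, 6, 5, 5, 8, 5]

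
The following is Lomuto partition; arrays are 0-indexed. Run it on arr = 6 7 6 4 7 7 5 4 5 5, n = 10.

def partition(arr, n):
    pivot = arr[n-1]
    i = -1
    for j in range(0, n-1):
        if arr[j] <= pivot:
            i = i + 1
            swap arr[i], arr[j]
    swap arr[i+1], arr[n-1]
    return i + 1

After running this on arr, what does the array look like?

4 5 4 5 5 7 7 6 6 7

pivot = arr[9] = 5; i = -1
j=0: arr[0]=6 > 5 → no swap
j=1: arr[1]=7 > 5 → no swap
j=2: arr[2]=6 > 5 → no swap
j=3: arr[3]=4 ≤ 5 → i=0, swap arr[0],arr[3] → 4 7 6 6 7 7 5 4 5 5
j=4: arr[4]=7 > 5 → no swap
j=5: arr[5]=7 > 5 → no swap
j=6: arr[6]=5 ≤ 5 → i=1, swap arr[1],arr[6] → 4 5 6 6 7 7 7 4 5 5
j=7: arr[7]=4 ≤ 5 → i=2, swap arr[2],arr[7] → 4 5 4 6 7 7 7 6 5 5
j=8: arr[8]=5 ≤ 5 → i=3, swap arr[3],arr[8] → 4 5 4 5 7 7 7 6 6 5
final swap arr[4],arr[9] → 4 5 4 5 5 7 7 6 6 7; return 4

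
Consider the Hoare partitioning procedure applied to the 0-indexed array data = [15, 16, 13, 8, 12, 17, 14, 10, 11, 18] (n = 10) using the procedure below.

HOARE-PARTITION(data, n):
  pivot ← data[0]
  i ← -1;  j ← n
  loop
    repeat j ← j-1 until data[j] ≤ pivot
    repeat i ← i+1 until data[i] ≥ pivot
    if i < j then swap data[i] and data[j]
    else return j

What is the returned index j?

pivot=15
j stops at 8 (11), i stops at 0 (15); swap ⇒ [11, 16, 13, 8, 12, 17, 14, 10, 15, 18]
j stops at 7 (10), i stops at 1 (16); swap ⇒ [11, 10, 13, 8, 12, 17, 14, 16, 15, 18]
j stops at 6 (14), i stops at 5 (17); swap ⇒ [11, 10, 13, 8, 12, 14, 17, 16, 15, 18]
j stops at 5, i stops at 6; i≥j ⇒ return 5. data=[11, 10, 13, 8, 12, 14, 17, 16, 15, 18]

5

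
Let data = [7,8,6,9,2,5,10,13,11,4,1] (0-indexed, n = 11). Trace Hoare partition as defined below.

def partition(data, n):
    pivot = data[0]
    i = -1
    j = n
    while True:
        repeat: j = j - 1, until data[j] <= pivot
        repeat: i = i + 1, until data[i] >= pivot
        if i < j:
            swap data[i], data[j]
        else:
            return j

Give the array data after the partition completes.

pivot = data[0] = 7; i = -1, j = 11
j→10 (data[10]=1≤7), i→0 (data[0]=7≥7); i<j, swap → [1,8,6,9,2,5,10,13,11,4,7]
j→9 (data[9]=4≤7), i→1 (data[1]=8≥7); i<j, swap → [1,4,6,9,2,5,10,13,11,8,7]
j→5 (data[5]=5≤7), i→3 (data[3]=9≥7); i<j, swap → [1,4,6,5,2,9,10,13,11,8,7]
j→4, i→5; i≥j, return j=4. data = [1,4,6,5,2,9,10,13,11,8,7]

[1,4,6,5,2,9,10,13,11,8,7]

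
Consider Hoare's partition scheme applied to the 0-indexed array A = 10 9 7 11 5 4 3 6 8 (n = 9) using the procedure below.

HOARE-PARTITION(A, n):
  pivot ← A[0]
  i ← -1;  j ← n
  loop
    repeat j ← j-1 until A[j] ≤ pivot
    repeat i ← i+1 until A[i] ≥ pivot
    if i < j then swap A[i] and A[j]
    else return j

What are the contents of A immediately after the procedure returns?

8 9 7 6 5 4 3 11 10

pivot = A[0] = 10; i = -1, j = 9
j→8 (A[8]=8≤10), i→0 (A[0]=10≥10); i<j, swap → 8 9 7 11 5 4 3 6 10
j→7 (A[7]=6≤10), i→3 (A[3]=11≥10); i<j, swap → 8 9 7 6 5 4 3 11 10
j→6, i→7; i≥j, return j=6. A = 8 9 7 6 5 4 3 11 10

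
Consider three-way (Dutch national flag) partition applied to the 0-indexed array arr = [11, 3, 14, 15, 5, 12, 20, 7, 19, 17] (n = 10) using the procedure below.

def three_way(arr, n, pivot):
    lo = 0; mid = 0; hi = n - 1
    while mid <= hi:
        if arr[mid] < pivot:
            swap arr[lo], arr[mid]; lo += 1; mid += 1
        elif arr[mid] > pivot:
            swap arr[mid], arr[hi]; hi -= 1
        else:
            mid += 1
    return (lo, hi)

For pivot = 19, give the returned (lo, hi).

(8, 8)

pivot = 19; lo=0, mid=0, hi=9
arr[mid]=11<19: swap arr[0],arr[0]; lo=1,mid=1 → [11, 3, 14, 15, 5, 12, 20, 7, 19, 17]
arr[mid]=3<19: swap arr[1],arr[1]; lo=2,mid=2 → [11, 3, 14, 15, 5, 12, 20, 7, 19, 17]
arr[mid]=14<19: swap arr[2],arr[2]; lo=3,mid=3 → [11, 3, 14, 15, 5, 12, 20, 7, 19, 17]
arr[mid]=15<19: swap arr[3],arr[3]; lo=4,mid=4 → [11, 3, 14, 15, 5, 12, 20, 7, 19, 17]
arr[mid]=5<19: swap arr[4],arr[4]; lo=5,mid=5 → [11, 3, 14, 15, 5, 12, 20, 7, 19, 17]
arr[mid]=12<19: swap arr[5],arr[5]; lo=6,mid=6 → [11, 3, 14, 15, 5, 12, 20, 7, 19, 17]
arr[mid]=20>19: swap arr[6],arr[9]; hi=8 → [11, 3, 14, 15, 5, 12, 17, 7, 19, 20]
arr[mid]=17<19: swap arr[6],arr[6]; lo=7,mid=7 → [11, 3, 14, 15, 5, 12, 17, 7, 19, 20]
arr[mid]=7<19: swap arr[7],arr[7]; lo=8,mid=8 → [11, 3, 14, 15, 5, 12, 17, 7, 19, 20]
arr[mid]=19=19: mid=9
end: lo=8, hi=8; arr = [11, 3, 14, 15, 5, 12, 17, 7, 19, 20]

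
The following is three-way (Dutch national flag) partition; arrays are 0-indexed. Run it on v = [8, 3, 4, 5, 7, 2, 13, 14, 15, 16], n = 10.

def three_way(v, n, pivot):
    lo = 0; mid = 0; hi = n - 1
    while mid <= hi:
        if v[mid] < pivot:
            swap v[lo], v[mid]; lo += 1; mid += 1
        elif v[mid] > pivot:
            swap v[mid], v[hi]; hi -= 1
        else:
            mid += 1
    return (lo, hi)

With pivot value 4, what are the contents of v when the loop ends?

lo=0 mid=0 hi=9
8>4: swap(0,9), hi=8 ⇒ [16, 3, 4, 5, 7, 2, 13, 14, 15, 8]
16>4: swap(0,8), hi=7 ⇒ [15, 3, 4, 5, 7, 2, 13, 14, 16, 8]
15>4: swap(0,7), hi=6 ⇒ [14, 3, 4, 5, 7, 2, 13, 15, 16, 8]
14>4: swap(0,6), hi=5 ⇒ [13, 3, 4, 5, 7, 2, 14, 15, 16, 8]
13>4: swap(0,5), hi=4 ⇒ [2, 3, 4, 5, 7, 13, 14, 15, 16, 8]
2<4: swap(0,0), lo=1 mid=1 ⇒ [2, 3, 4, 5, 7, 13, 14, 15, 16, 8]
3<4: swap(1,1), lo=2 mid=2 ⇒ [2, 3, 4, 5, 7, 13, 14, 15, 16, 8]
4=4: mid=3
5>4: swap(3,4), hi=3 ⇒ [2, 3, 4, 7, 5, 13, 14, 15, 16, 8]
7>4: swap(3,3), hi=2 ⇒ [2, 3, 4, 7, 5, 13, 14, 15, 16, 8]
done. lo=2 hi=2; v=[2, 3, 4, 7, 5, 13, 14, 15, 16, 8]

[2, 3, 4, 7, 5, 13, 14, 15, 16, 8]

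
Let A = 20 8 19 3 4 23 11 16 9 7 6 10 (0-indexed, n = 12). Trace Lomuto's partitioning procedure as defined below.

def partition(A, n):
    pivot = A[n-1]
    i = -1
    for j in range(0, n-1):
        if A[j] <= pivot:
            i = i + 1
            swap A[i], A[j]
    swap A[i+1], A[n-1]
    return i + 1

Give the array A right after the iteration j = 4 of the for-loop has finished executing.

8 3 4 20 19 23 11 16 9 7 6 10

pivot = A[11] = 10; i = -1
j=0: A[0]=20 > 10 → no swap
j=1: A[1]=8 ≤ 10 → i=0, swap A[0],A[1] → 8 20 19 3 4 23 11 16 9 7 6 10
j=2: A[2]=19 > 10 → no swap
j=3: A[3]=3 ≤ 10 → i=1, swap A[1],A[3] → 8 3 19 20 4 23 11 16 9 7 6 10
j=4: A[4]=4 ≤ 10 → i=2, swap A[2],A[4] → 8 3 4 20 19 23 11 16 9 7 6 10
(after j=4) A = 8 3 4 20 19 23 11 16 9 7 6 10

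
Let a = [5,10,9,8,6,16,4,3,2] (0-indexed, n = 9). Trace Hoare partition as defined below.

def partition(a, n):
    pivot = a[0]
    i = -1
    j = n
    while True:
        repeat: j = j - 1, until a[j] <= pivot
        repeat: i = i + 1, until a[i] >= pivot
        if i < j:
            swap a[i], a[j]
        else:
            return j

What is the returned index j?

pivot = a[0] = 5; i = -1, j = 9
j→8 (a[8]=2≤5), i→0 (a[0]=5≥5); i<j, swap → [2,10,9,8,6,16,4,3,5]
j→7 (a[7]=3≤5), i→1 (a[1]=10≥5); i<j, swap → [2,3,9,8,6,16,4,10,5]
j→6 (a[6]=4≤5), i→2 (a[2]=9≥5); i<j, swap → [2,3,4,8,6,16,9,10,5]
j→2, i→3; i≥j, return j=2. a = [2,3,4,8,6,16,9,10,5]

2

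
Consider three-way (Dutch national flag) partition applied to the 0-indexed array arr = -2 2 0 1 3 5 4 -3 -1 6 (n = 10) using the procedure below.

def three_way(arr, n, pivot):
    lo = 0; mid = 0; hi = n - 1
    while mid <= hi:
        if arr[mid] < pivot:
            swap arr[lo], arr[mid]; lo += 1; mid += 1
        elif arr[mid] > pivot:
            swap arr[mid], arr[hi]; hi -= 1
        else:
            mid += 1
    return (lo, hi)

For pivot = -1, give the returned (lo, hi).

(2, 2)

pivot = -1; lo=0, mid=0, hi=9
arr[mid]=-2<-1: swap arr[0],arr[0]; lo=1,mid=1 → -2 2 0 1 3 5 4 -3 -1 6
arr[mid]=2>-1: swap arr[1],arr[9]; hi=8 → -2 6 0 1 3 5 4 -3 -1 2
arr[mid]=6>-1: swap arr[1],arr[8]; hi=7 → -2 -1 0 1 3 5 4 -3 6 2
arr[mid]=-1=-1: mid=2
arr[mid]=0>-1: swap arr[2],arr[7]; hi=6 → -2 -1 -3 1 3 5 4 0 6 2
arr[mid]=-3<-1: swap arr[1],arr[2]; lo=2,mid=3 → -2 -3 -1 1 3 5 4 0 6 2
arr[mid]=1>-1: swap arr[3],arr[6]; hi=5 → -2 -3 -1 4 3 5 1 0 6 2
arr[mid]=4>-1: swap arr[3],arr[5]; hi=4 → -2 -3 -1 5 3 4 1 0 6 2
arr[mid]=5>-1: swap arr[3],arr[4]; hi=3 → -2 -3 -1 3 5 4 1 0 6 2
arr[mid]=3>-1: swap arr[3],arr[3]; hi=2 → -2 -3 -1 3 5 4 1 0 6 2
end: lo=2, hi=2; arr = -2 -3 -1 3 5 4 1 0 6 2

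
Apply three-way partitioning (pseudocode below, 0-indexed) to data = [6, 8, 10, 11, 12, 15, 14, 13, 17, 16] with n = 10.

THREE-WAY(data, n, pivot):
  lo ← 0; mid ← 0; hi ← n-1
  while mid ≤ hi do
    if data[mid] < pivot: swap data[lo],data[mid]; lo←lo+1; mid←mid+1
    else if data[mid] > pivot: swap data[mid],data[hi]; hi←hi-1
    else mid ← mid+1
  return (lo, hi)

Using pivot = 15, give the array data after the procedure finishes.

lo=0 mid=0 hi=9
6<15: swap(0,0), lo=1 mid=1 ⇒ [6, 8, 10, 11, 12, 15, 14, 13, 17, 16]
8<15: swap(1,1), lo=2 mid=2 ⇒ [6, 8, 10, 11, 12, 15, 14, 13, 17, 16]
10<15: swap(2,2), lo=3 mid=3 ⇒ [6, 8, 10, 11, 12, 15, 14, 13, 17, 16]
11<15: swap(3,3), lo=4 mid=4 ⇒ [6, 8, 10, 11, 12, 15, 14, 13, 17, 16]
12<15: swap(4,4), lo=5 mid=5 ⇒ [6, 8, 10, 11, 12, 15, 14, 13, 17, 16]
15=15: mid=6
14<15: swap(5,6), lo=6 mid=7 ⇒ [6, 8, 10, 11, 12, 14, 15, 13, 17, 16]
13<15: swap(6,7), lo=7 mid=8 ⇒ [6, 8, 10, 11, 12, 14, 13, 15, 17, 16]
17>15: swap(8,9), hi=8 ⇒ [6, 8, 10, 11, 12, 14, 13, 15, 16, 17]
16>15: swap(8,8), hi=7 ⇒ [6, 8, 10, 11, 12, 14, 13, 15, 16, 17]
done. lo=7 hi=7; data=[6, 8, 10, 11, 12, 14, 13, 15, 16, 17]

[6, 8, 10, 11, 12, 14, 13, 15, 16, 17]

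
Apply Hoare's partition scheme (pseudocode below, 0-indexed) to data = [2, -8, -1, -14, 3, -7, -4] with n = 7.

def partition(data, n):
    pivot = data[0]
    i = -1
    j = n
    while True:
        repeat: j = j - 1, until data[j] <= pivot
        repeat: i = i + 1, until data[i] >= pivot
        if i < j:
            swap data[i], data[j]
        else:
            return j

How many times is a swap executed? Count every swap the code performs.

pivot=2
j stops at 6 (-4), i stops at 0 (2); swap ⇒ [-4, -8, -1, -14, 3, -7, 2]
j stops at 5 (-7), i stops at 4 (3); swap ⇒ [-4, -8, -1, -14, -7, 3, 2]
j stops at 4, i stops at 5; i≥j ⇒ return 4. data=[-4, -8, -1, -14, -7, 3, 2]

2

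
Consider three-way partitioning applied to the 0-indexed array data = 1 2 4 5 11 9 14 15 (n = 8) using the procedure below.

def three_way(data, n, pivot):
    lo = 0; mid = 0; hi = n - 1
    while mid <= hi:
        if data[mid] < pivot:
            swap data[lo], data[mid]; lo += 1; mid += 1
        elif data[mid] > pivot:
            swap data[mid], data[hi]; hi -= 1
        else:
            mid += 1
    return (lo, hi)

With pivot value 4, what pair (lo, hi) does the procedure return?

(2, 2)

pivot = 4; lo=0, mid=0, hi=7
data[mid]=1<4: swap data[0],data[0]; lo=1,mid=1 → 1 2 4 5 11 9 14 15
data[mid]=2<4: swap data[1],data[1]; lo=2,mid=2 → 1 2 4 5 11 9 14 15
data[mid]=4=4: mid=3
data[mid]=5>4: swap data[3],data[7]; hi=6 → 1 2 4 15 11 9 14 5
data[mid]=15>4: swap data[3],data[6]; hi=5 → 1 2 4 14 11 9 15 5
data[mid]=14>4: swap data[3],data[5]; hi=4 → 1 2 4 9 11 14 15 5
data[mid]=9>4: swap data[3],data[4]; hi=3 → 1 2 4 11 9 14 15 5
data[mid]=11>4: swap data[3],data[3]; hi=2 → 1 2 4 11 9 14 15 5
end: lo=2, hi=2; data = 1 2 4 11 9 14 15 5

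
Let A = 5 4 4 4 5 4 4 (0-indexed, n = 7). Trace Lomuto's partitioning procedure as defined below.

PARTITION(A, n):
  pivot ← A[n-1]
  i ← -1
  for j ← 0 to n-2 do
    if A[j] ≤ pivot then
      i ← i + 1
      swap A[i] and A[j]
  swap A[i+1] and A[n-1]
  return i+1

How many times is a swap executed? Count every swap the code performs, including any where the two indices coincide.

pivot = A[6] = 4; i = -1
j=0: A[0]=5 > 4 → no swap
j=1: A[1]=4 ≤ 4 → i=0, swap A[0],A[1] → 4 5 4 4 5 4 4
j=2: A[2]=4 ≤ 4 → i=1, swap A[1],A[2] → 4 4 5 4 5 4 4
j=3: A[3]=4 ≤ 4 → i=2, swap A[2],A[3] → 4 4 4 5 5 4 4
j=4: A[4]=5 > 4 → no swap
j=5: A[5]=4 ≤ 4 → i=3, swap A[3],A[5] → 4 4 4 4 5 5 4
final swap A[4],A[6] → 4 4 4 4 4 5 5; return 4

5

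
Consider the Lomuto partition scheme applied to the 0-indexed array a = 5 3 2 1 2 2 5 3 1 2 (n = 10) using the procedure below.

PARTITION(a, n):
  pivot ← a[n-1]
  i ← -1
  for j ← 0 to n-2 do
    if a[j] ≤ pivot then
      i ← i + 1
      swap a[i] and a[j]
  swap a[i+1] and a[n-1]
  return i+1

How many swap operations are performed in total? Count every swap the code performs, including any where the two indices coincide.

pivot = a[9] = 2; i = -1
j=0: a[0]=5 > 2 → no swap
j=1: a[1]=3 > 2 → no swap
j=2: a[2]=2 ≤ 2 → i=0, swap a[0],a[2] → 2 3 5 1 2 2 5 3 1 2
j=3: a[3]=1 ≤ 2 → i=1, swap a[1],a[3] → 2 1 5 3 2 2 5 3 1 2
j=4: a[4]=2 ≤ 2 → i=2, swap a[2],a[4] → 2 1 2 3 5 2 5 3 1 2
j=5: a[5]=2 ≤ 2 → i=3, swap a[3],a[5] → 2 1 2 2 5 3 5 3 1 2
j=6: a[6]=5 > 2 → no swap
j=7: a[7]=3 > 2 → no swap
j=8: a[8]=1 ≤ 2 → i=4, swap a[4],a[8] → 2 1 2 2 1 3 5 3 5 2
final swap a[5],a[9] → 2 1 2 2 1 2 5 3 5 3; return 5

6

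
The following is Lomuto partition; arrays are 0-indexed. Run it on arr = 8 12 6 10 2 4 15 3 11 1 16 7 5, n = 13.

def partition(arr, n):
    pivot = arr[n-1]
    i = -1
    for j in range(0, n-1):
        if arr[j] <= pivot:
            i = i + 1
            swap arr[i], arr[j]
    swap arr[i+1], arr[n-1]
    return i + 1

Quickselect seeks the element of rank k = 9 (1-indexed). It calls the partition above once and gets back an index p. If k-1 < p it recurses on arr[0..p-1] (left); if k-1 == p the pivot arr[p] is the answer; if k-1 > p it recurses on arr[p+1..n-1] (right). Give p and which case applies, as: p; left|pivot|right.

4; right

pivot=5, i=-1
j=0: 8>5, skip
j=1: 12>5, skip
j=2: 6>5, skip
j=3: 10>5, skip
j=4: 2≤5, i=0, swap(0,4) ⇒ 2 12 6 10 8 4 15 3 11 1 16 7 5
j=5: 4≤5, i=1, swap(1,5) ⇒ 2 4 6 10 8 12 15 3 11 1 16 7 5
j=6: 15>5, skip
j=7: 3≤5, i=2, swap(2,7) ⇒ 2 4 3 10 8 12 15 6 11 1 16 7 5
j=8: 11>5, skip
j=9: 1≤5, i=3, swap(3,9) ⇒ 2 4 3 1 8 12 15 6 11 10 16 7 5
j=10: 16>5, skip
j=11: 7>5, skip
swap(4,12) ⇒ 2 4 3 1 5 12 15 6 11 10 16 7 8; return 4
p = 4; k-1 = 8 > 4 ⇒ right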